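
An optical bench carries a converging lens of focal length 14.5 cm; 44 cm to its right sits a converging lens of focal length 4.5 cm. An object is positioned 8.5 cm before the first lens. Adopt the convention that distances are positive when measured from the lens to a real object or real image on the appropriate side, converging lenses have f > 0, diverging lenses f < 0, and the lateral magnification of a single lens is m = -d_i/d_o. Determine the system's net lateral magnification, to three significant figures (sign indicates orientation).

-0.181

First lens: d_i1 = 1/(1/14.5 - 1/8.5) = -20.542 cm.
m_1 = -(-20.542)/8.5 = 2.4167.
With d_i1 < 0 the first image is virtual and lies on the object side; the object distance for lens 2 is d_o2 = 44 - (-20.542) = 64.542 cm.
Second lens: d_i2 = 1/(1/4.5 - 1/(64.542)) = 4.837 cm.
m_2 = -(4.837)/(64.542) = -0.0749.
Overall magnification: m = m_1 m_2 = -0.1811.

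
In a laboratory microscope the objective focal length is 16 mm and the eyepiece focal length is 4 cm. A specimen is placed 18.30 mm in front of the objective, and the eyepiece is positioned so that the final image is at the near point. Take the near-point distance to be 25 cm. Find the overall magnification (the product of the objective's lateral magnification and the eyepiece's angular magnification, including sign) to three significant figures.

Convert to cm: f_obj = 16 mm = 1.6 cm; d_o = 18.30 mm = 1.83 cm.
Objective: 1/d_i = 1/f_obj - 1/d_o = 1/1.6 - 1/1.83 = 0.07855 cm^-1, so d_i = 12.730 cm.
m_obj = -d_i/d_o = -12.730/1.83 = -6.957.
Eyepiece angular magnification (image at near point): M_eye = 1 + D/f_e = 1 + 25/4 = 7.250.
Overall M = m_obj x M_eye = (-6.957)(7.250) = -50.43.

-50.4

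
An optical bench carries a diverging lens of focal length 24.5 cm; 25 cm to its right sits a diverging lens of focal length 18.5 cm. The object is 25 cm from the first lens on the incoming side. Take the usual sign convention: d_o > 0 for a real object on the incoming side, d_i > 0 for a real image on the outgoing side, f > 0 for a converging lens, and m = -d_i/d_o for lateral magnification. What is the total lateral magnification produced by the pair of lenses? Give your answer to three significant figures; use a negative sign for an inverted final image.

Applying the thin-lens equation to the first lens, 1/(-24.5) = 1/25 + 1/d_i1, which gives d_i1 = -12.374 cm.
Its lateral magnification is m_1 = -d_i1/d_o1 = -(-12.374)/25 = 0.4949.
With d_i1 < 0 the first image is virtual and lies on the object side; the object distance for lens 2 is d_o2 = 25 - (-12.374) = 37.374 cm.
Applying the thin-lens equation again with f_2 = -18.5 cm and d_o2 = 37.374 cm gives d_i2 = -12.375 cm.
m_2 = -(-12.375)/(37.374) = 0.3311.
Overall magnification: m = m_1 m_2 = 0.1639.

0.164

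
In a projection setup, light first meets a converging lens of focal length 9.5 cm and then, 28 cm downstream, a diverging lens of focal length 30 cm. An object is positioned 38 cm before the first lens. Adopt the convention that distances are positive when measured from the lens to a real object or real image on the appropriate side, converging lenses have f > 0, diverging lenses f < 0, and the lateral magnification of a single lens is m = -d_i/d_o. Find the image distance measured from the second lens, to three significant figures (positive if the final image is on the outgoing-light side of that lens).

Lens 1: 1/d_i1 = 1/f_1 - 1/d_o1 = 1/9.5 - 1/38 = 0.07895 cm^-1, so d_i1 = 12.667 cm.
Object distance for lens 2: d_o2 = 28 - 12.667 = 15.333 cm.
Lens 2: 1/d_i2 = 1/f_2 - 1/d_o2 = 1/(-30) - 1/(15.333) = -0.09855 cm^-1, so d_i2 = -10.147 cm.

-10.1 cm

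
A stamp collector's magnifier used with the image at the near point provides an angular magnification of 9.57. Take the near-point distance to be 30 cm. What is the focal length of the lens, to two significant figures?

For the image at the near point, M = 1 + D/f.
f = D/(M - 1) = 30/(9.57 - 1) = 3.501 cm.

3.5 cm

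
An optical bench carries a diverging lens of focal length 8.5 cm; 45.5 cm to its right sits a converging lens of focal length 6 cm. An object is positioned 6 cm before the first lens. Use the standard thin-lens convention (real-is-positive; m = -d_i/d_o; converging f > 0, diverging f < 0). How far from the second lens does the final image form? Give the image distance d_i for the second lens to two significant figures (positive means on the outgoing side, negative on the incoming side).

6.8 cm

Lens 1: 1/d_i1 = 1/f_1 - 1/d_o1 = 1/(-8.5) - 1/6 = -0.28431 cm^-1, so d_i1 = -3.517 cm.
With d_i1 < 0 the first image is virtual and lies on the object side; the object distance for lens 2 is d_o2 = 45.5 - (-3.517) = 49.017 cm.
Lens 2: 1/d_i2 = 1/f_2 - 1/d_o2 = 1/6 - 1/(49.017) = 0.14627 cm^-1, so d_i2 = 6.837 cm.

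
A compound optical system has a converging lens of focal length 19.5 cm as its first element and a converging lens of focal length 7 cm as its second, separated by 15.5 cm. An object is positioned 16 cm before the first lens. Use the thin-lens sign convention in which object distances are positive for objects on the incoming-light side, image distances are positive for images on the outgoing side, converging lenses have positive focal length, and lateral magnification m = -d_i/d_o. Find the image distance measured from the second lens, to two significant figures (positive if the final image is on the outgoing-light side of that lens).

7.5 cm

Applying the thin-lens equation to the first lens, 1/19.5 = 1/16 + 1/d_i1, which gives d_i1 = -89.143 cm.
The intermediate image is virtual, 89.143 cm to the left of lens 1, so d_o2 = L - d_i1 = 15.5 - (-89.143) = 104.643 cm.
Applying the thin-lens equation again with f_2 = 7 cm and d_o2 = 104.643 cm gives d_i2 = 7.502 cm.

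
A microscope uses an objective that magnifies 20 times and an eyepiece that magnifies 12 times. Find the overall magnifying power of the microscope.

240

The overall magnification of a compound microscope is the product of the objective and eyepiece magnifications:
M = M_obj x M_eye = 20 x 12 = 240.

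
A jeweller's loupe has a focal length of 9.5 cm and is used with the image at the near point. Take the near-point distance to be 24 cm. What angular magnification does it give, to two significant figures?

M = 1 + D/f = 1 + 24/9.5 = 3.526.

3.5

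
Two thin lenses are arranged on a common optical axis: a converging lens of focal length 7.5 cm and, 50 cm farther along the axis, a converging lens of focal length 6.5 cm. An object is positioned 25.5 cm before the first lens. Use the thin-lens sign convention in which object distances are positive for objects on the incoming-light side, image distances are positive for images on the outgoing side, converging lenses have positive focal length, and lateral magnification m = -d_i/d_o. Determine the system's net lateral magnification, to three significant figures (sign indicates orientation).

Applying the thin-lens equation to the first lens, 1/7.5 = 1/25.5 + 1/d_i1, which gives d_i1 = 10.625 cm.
Its lateral magnification is m_1 = -d_i1/d_o1 = -(10.625)/25.5 = -0.4167.
Object distance for lens 2: d_o2 = 50 - 10.625 = 39.375 cm.
Applying the thin-lens equation again with f_2 = 6.5 cm and d_o2 = 39.375 cm gives d_i2 = 7.785 cm.
m_2 = -(7.785)/(39.375) = -0.1977.
The system's lateral magnification is m_1 m_2 = (-0.4167)(-0.1977) = 0.0824.

0.0824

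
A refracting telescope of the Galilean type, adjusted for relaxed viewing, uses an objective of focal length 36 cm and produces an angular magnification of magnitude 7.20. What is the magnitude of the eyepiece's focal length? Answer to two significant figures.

5.0 cm

|M| = f_obj/|f_eye|, so |f_eye| = f_obj/|M| = 36/7.2 = 5.000 cm.
(The eyepiece is diverging, so its signed focal length is -5.000 cm.)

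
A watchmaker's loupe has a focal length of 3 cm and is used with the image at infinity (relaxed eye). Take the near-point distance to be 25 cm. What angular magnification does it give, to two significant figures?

M = D/f = 25/3 = 8.333.

8.3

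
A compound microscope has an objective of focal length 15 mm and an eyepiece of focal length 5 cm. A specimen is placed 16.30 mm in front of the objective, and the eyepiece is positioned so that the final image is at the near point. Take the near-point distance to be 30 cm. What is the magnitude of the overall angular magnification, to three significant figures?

Convert to cm: f_obj = 15 mm = 1.5 cm; d_o = 16.30 mm = 1.63 cm.
Objective: 1/d_i = 1/f_obj - 1/d_o = 1/1.5 - 1/1.63 = 0.05317 cm^-1, so d_i = 18.808 cm.
m_obj = -d_i/d_o = -18.808/1.63 = -11.538.
Eyepiece angular magnification (image at near point): M_eye = 1 + D/f_e = 1 + 30/5 = 7.000.
Overall M = m_obj x M_eye = (-11.538)(7.000) = -80.77.
|M| = 80.77.

80.8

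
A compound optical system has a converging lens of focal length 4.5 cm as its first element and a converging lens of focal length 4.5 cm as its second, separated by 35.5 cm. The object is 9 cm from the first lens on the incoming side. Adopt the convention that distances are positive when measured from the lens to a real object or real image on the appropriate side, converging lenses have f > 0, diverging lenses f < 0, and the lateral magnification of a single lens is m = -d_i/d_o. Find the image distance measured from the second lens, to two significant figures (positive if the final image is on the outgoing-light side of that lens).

Lens 1: 1/d_i1 = 1/f_1 - 1/d_o1 = 1/4.5 - 1/9 = 0.11111 cm^-1, so d_i1 = 9.000 cm.
The intermediate image is 9.000 cm to the right of lens 1, so d_o2 = L - d_i1 = 35.5 - 9.000 = 26.500 cm.
Lens 2: 1/d_i2 = 1/f_2 - 1/d_o2 = 1/4.5 - 1/(26.500) = 0.18449 cm^-1, so d_i2 = 5.420 cm.

5.4 cm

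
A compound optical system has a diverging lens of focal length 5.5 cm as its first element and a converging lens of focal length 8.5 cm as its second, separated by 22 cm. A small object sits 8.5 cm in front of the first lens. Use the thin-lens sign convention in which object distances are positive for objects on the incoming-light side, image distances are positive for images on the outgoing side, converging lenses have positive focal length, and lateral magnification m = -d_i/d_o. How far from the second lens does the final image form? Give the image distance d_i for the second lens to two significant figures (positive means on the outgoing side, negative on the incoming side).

Applying the thin-lens equation to the first lens, 1/(-5.5) = 1/8.5 + 1/d_i1, which gives d_i1 = -3.339 cm.
With d_i1 < 0 the first image is virtual and lies on the object side; the object distance for lens 2 is d_o2 = 22 - (-3.339) = 25.339 cm.
Applying the thin-lens equation again with f_2 = 8.5 cm and d_o2 = 25.339 cm gives d_i2 = 12.791 cm.

13 cm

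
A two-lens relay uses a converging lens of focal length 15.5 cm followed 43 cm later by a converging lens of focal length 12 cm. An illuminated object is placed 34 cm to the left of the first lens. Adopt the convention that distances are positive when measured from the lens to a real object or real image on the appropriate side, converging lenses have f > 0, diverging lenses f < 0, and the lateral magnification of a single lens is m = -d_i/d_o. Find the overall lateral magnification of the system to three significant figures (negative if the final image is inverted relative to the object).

4.00

Lens 1: 1/d_i1 = 1/f_1 - 1/d_o1 = 1/15.5 - 1/34 = 0.03510 cm^-1, so d_i1 = 28.486 cm.
m_1 = -(28.486)/34 = -0.8378.
The intermediate image is 28.486 cm to the right of lens 1, so d_o2 = L - d_i1 = 43 - 28.486 = 14.514 cm.
Lens 2: 1/d_i2 = 1/f_2 - 1/d_o2 = 1/12 - 1/(14.514) = 0.01443 cm^-1, so d_i2 = 69.290 cm.
m_2 = -(69.290)/(14.514) = -4.7742.
Total m = m_1 x m_2 = (-0.8378)(-4.7742) = 4.0000.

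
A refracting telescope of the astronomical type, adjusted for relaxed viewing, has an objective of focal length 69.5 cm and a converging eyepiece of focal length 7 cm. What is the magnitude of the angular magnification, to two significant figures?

9.9

|M| = f_obj/|f_eye| = 69.5/7 = 9.929.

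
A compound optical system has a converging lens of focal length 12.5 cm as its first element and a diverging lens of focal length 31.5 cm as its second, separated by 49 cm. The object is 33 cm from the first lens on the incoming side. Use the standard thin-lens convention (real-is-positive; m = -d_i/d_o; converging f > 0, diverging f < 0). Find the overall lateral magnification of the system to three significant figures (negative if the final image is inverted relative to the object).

Applying the thin-lens equation to the first lens, 1/12.5 = 1/33 + 1/d_i1, which gives d_i1 = 20.122 cm.
Its lateral magnification is m_1 = -d_i1/d_o1 = -(20.122)/33 = -0.6098.
Object distance for lens 2: d_o2 = 49 - 20.122 = 28.878 cm.
Applying the thin-lens equation again with f_2 = -31.5 cm and d_o2 = 28.878 cm gives d_i2 = -15.066 cm.
m_2 = -(-15.066)/(28.878) = 0.5217.
The system's lateral magnification is m_1 m_2 = (-0.6098)(0.5217) = -0.3181.

-0.318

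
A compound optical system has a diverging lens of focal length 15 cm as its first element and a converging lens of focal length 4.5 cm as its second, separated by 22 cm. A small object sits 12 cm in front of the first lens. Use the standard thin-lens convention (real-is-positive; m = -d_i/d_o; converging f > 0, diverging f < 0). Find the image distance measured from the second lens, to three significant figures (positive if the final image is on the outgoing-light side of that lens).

5.34 cm

First lens: d_i1 = 1/(1/(-15) - 1/12) = -6.667 cm.
The intermediate image is virtual, 6.667 cm to the left of lens 1, so d_o2 = L - d_i1 = 22 - (-6.667) = 28.667 cm.
Second lens: d_i2 = 1/(1/4.5 - 1/(28.667)) = 5.338 cm.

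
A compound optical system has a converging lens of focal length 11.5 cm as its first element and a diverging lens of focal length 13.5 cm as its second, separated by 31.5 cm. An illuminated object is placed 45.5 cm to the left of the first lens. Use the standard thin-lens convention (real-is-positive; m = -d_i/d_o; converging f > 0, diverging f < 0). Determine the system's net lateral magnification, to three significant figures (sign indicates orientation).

-0.154

First lens: d_i1 = 1/(1/11.5 - 1/45.5) = 15.390 cm.
m_1 = -(15.390)/45.5 = -0.3382.
That image sits 16.110 cm in front of the second lens, so d_o2 = 16.110 cm.
Second lens: d_i2 = 1/(1/(-13.5) - 1/(16.110)) = -7.345 cm.
m_2 = -(-7.345)/(16.110) = 0.4559.
Total m = m_1 x m_2 = (-0.3382)(0.4559) = -0.1542.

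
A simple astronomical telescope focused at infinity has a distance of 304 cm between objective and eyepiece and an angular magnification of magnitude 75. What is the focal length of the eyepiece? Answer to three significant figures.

In normal adjustment the tube length equals f_obj + f_eye and |M| = f_obj/f_eye.
So f_obj = 75 f_eye and 75 f_eye + f_eye = 304 cm, giving f_eye = 304/76 = 4.000 cm and f_obj = 300.000 cm.

4.00 cm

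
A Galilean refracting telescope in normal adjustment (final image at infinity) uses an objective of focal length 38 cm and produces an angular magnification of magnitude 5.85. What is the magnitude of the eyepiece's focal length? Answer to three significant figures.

|M| = f_obj/|f_eye|, so |f_eye| = f_obj/|M| = 38/5.85 = 6.496 cm.
(The eyepiece is diverging, so its signed focal length is -6.496 cm.)

6.50 cm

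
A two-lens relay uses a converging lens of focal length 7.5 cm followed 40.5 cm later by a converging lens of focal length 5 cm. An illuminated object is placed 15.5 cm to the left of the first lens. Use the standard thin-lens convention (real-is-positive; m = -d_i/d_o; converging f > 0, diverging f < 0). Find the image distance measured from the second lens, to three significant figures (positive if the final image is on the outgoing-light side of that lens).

Lens 1: 1/d_i1 = 1/f_1 - 1/d_o1 = 1/7.5 - 1/15.5 = 0.06882 cm^-1, so d_i1 = 14.531 cm.
Object distance for lens 2: d_o2 = 40.5 - 14.531 = 25.969 cm.
Lens 2: 1/d_i2 = 1/f_2 - 1/d_o2 = 1/5 - 1/(25.969) = 0.16149 cm^-1, so d_i2 = 6.192 cm.

6.19 cm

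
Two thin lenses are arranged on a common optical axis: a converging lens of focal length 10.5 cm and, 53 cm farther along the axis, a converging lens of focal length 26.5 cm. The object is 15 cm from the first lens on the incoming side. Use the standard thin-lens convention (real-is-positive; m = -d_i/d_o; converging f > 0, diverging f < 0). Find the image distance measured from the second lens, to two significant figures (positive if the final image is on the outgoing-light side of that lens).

First lens: d_i1 = 1/(1/10.5 - 1/15) = 35.000 cm.
That image sits 18.000 cm in front of the second lens, so d_o2 = 18.000 cm.
Second lens: d_i2 = 1/(1/26.5 - 1/(18.000)) = -56.118 cm.

-56 cm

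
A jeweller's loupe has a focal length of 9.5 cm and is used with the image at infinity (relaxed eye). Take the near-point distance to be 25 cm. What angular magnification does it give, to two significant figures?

M = D/f = 25/9.5 = 2.632.

2.6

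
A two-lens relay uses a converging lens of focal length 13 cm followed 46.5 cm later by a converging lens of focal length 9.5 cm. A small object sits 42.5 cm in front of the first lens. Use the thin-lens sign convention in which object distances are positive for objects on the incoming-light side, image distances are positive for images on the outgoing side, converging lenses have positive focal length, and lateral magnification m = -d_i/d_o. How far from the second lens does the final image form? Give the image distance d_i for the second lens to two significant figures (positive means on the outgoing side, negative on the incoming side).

14 cm

First lens: d_i1 = 1/(1/13 - 1/42.5) = 18.729 cm.
That image sits 27.771 cm in front of the second lens, so d_o2 = 27.771 cm.
Second lens: d_i2 = 1/(1/9.5 - 1/(27.771)) = 14.439 cm.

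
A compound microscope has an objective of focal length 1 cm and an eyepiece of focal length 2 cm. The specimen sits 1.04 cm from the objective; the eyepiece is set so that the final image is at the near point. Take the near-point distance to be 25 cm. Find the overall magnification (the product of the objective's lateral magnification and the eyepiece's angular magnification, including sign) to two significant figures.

Objective: 1/d_i = 1/f_obj - 1/d_o = 1/1 - 1/1.04 = 0.03846 cm^-1, so d_i = 26.000 cm.
m_obj = -d_i/d_o = -26.000/1.04 = -25.000.
Eyepiece angular magnification (image at near point): M_eye = 1 + D/f_e = 1 + 25/2 = 13.500.
Overall M = m_obj x M_eye = (-25.000)(13.500) = -337.50.

-340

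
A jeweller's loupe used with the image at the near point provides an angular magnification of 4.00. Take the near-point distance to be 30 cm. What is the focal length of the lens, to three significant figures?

10.0 cm

For the image at the near point, M = 1 + D/f.
f = D/(M - 1) = 30/(4.0 - 1) = 10.000 cm.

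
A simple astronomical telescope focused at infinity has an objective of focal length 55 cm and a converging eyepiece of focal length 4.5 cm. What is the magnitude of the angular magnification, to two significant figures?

12

|M| = f_obj/|f_eye| = 55/4.5 = 12.222.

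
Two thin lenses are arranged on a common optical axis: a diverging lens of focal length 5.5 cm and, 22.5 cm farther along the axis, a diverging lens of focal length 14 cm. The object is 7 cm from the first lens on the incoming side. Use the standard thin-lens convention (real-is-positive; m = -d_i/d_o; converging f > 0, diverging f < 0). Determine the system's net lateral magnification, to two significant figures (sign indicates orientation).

0.16

First lens: d_i1 = 1/(1/(-5.5) - 1/7) = -3.080 cm.
m_1 = -(-3.080)/7 = 0.4400.
The intermediate image is virtual, 3.080 cm to the left of lens 1, so d_o2 = L - d_i1 = 22.5 - (-3.080) = 25.580 cm.
Second lens: d_i2 = 1/(1/(-14) - 1/(25.580)) = -9.048 cm.
m_2 = -(-9.048)/(25.580) = 0.3537.
Overall magnification: m = m_1 m_2 = 0.1556.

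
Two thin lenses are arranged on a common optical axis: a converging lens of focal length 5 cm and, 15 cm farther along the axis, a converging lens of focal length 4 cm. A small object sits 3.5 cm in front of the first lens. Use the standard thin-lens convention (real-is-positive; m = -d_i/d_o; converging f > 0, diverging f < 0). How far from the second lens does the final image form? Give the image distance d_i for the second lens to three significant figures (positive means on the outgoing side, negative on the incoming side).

First lens: d_i1 = 1/(1/5 - 1/3.5) = -11.667 cm.
The intermediate image is virtual, 11.667 cm to the left of lens 1, so d_o2 = L - d_i1 = 15 - (-11.667) = 26.667 cm.
Second lens: d_i2 = 1/(1/4 - 1/(26.667)) = 4.706 cm.

4.71 cm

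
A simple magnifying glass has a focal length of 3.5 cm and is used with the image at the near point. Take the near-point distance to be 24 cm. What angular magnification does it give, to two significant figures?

M = 1 + D/f = 1 + 24/3.5 = 7.857.

7.9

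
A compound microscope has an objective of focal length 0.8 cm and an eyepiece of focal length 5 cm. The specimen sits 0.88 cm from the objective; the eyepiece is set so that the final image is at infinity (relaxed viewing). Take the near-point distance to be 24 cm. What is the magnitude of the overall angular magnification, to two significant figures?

48

Objective: 1/d_i = 1/f_obj - 1/d_o = 1/0.8 - 1/0.88 = 0.11364 cm^-1, so d_i = 8.800 cm.
m_obj = -d_i/d_o = -8.800/0.88 = -10.000.
Eyepiece angular magnification (image at infinity): M_eye = D/f_e = 24/5 = 4.800.
Overall M = m_obj x M_eye = (-10.000)(4.800) = -48.00.
|M| = 48.00.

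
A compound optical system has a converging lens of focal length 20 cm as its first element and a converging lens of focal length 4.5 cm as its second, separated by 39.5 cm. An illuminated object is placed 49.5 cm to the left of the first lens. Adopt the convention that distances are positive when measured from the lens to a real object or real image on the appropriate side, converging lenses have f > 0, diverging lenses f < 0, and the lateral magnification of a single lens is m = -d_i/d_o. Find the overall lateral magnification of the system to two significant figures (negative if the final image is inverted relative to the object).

First lens: d_i1 = 1/(1/20 - 1/49.5) = 33.559 cm.
m_1 = -(33.559)/49.5 = -0.6780.
Object distance for lens 2: d_o2 = 39.5 - 33.559 = 5.941 cm.
Second lens: d_i2 = 1/(1/4.5 - 1/(5.941)) = 18.556 cm.
m_2 = -(18.556)/(5.941) = -3.1235.
The system's lateral magnification is m_1 m_2 = (-0.6780)(-3.1235) = 2.1176.

2.1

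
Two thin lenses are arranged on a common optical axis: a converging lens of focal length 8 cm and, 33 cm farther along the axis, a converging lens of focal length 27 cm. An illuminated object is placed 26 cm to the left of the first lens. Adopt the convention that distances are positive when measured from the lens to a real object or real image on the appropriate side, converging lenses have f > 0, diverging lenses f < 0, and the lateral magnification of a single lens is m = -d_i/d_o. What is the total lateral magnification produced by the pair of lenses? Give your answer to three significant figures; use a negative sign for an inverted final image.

First lens: d_i1 = 1/(1/8 - 1/26) = 11.556 cm.
m_1 = -(11.556)/26 = -0.4444.
Object distance for lens 2: d_o2 = 33 - 11.556 = 21.444 cm.
Second lens: d_i2 = 1/(1/27 - 1/(21.444)) = -104.220 cm.
m_2 = -(-104.220)/(21.444) = 4.8600.
Overall magnification: m = m_1 m_2 = -2.1600.

-2.16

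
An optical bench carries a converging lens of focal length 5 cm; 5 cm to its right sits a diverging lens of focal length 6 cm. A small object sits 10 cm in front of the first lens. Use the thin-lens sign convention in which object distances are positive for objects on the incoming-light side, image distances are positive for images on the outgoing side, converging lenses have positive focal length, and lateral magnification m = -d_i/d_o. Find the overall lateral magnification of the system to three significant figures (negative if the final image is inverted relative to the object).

-6.00

Applying the thin-lens equation to the first lens, 1/5 = 1/10 + 1/d_i1, which gives d_i1 = 10.000 cm.
Its lateral magnification is m_1 = -d_i1/d_o1 = -(10.000)/10 = -1.0000.
Since 10.000 cm > 5 cm, the first image lies past the second lens and serves as a virtual object: d_o2 = L - d_i1 = -5.000 cm.
Applying the thin-lens equation again with f_2 = -6 cm and d_o2 = -5.000 cm gives d_i2 = 30.000 cm.
m_2 = -(30.000)/(-5.000) = 6.0000.
The system's lateral magnification is m_1 m_2 = (-1.0000)(6.0000) = -6.0000.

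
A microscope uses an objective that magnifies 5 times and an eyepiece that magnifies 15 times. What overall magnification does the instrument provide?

The overall magnification of a compound microscope is the product of the objective and eyepiece magnifications:
M = M_obj x M_eye = 5 x 15 = 75.

75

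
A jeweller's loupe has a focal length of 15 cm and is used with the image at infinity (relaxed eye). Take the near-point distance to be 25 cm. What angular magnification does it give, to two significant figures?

1.7

M = D/f = 25/15 = 1.667.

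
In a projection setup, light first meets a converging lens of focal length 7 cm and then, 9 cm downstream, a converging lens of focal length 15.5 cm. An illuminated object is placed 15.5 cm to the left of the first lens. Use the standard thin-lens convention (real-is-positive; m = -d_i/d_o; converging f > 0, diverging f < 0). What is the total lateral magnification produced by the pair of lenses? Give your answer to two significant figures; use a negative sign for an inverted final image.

Lens 1: 1/d_i1 = 1/f_1 - 1/d_o1 = 1/7 - 1/15.5 = 0.07834 cm^-1, so d_i1 = 12.765 cm.
m_1 = -(12.765)/15.5 = -0.8235.
Since 12.765 cm > 9 cm, the first image lies past the second lens and serves as a virtual object: d_o2 = L - d_i1 = -3.765 cm.
Lens 2: 1/d_i2 = 1/f_2 - 1/d_o2 = 1/15.5 - 1/(-3.765) = 0.33014 cm^-1, so d_i2 = 3.029 cm.
m_2 = -(3.029)/(-3.765) = 0.8046.
The system's lateral magnification is m_1 m_2 = (-0.8235)(0.8046) = -0.6626.

-0.66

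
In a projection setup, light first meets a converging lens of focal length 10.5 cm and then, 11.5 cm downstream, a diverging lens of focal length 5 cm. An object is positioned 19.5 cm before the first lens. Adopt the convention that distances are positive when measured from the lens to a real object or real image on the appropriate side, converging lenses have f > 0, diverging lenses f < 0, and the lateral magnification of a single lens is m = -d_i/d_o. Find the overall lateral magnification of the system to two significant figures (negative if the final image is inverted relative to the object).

Applying the thin-lens equation to the first lens, 1/10.5 = 1/19.5 + 1/d_i1, which gives d_i1 = 22.750 cm.
Its lateral magnification is m_1 = -d_i1/d_o1 = -(22.750)/19.5 = -1.1667.
Since 22.750 cm > 11.5 cm, the first image lies past the second lens and serves as a virtual object: d_o2 = L - d_i1 = -11.250 cm.
Applying the thin-lens equation again with f_2 = -5 cm and d_o2 = -11.250 cm gives d_i2 = -9.000 cm.
m_2 = -(-9.000)/(-11.250) = -0.8000.
Overall magnification: m = m_1 m_2 = 0.9333.

0.93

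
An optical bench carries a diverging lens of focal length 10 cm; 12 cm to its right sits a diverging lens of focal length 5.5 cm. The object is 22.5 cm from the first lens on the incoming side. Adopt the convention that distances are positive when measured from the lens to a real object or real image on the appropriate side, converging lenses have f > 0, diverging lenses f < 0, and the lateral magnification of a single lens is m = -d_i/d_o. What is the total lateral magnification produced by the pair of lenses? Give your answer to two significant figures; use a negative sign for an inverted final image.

0.069

Applying the thin-lens equation to the first lens, 1/(-10) = 1/22.5 + 1/d_i1, which gives d_i1 = -6.923 cm.
Its lateral magnification is m_1 = -d_i1/d_o1 = -(-6.923)/22.5 = 0.3077.
With d_i1 < 0 the first image is virtual and lies on the object side; the object distance for lens 2 is d_o2 = 12 - (-6.923) = 18.923 cm.
Applying the thin-lens equation again with f_2 = -5.5 cm and d_o2 = 18.923 cm gives d_i2 = -4.261 cm.
m_2 = -(-4.261)/(18.923) = 0.2252.
Overall magnification: m = m_1 m_2 = 0.0693.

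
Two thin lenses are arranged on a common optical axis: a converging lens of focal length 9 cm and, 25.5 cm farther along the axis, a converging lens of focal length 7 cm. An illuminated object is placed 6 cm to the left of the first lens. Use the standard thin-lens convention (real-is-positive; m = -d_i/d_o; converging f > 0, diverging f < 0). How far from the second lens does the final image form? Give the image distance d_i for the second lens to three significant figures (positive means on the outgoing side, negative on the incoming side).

Applying the thin-lens equation to the first lens, 1/9 = 1/6 + 1/d_i1, which gives d_i1 = -18.000 cm.
The intermediate image is virtual, 18.000 cm to the left of lens 1, so d_o2 = L - d_i1 = 25.5 - (-18.000) = 43.500 cm.
Applying the thin-lens equation again with f_2 = 7 cm and d_o2 = 43.500 cm gives d_i2 = 8.342 cm.

8.34 cm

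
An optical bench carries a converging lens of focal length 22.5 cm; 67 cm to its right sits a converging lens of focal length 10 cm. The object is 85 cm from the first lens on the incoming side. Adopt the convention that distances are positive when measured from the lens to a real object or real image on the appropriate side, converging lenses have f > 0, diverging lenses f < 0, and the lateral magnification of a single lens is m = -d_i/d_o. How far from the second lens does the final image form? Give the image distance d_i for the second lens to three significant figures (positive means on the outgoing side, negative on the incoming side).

First lens: d_i1 = 1/(1/22.5 - 1/85) = 30.600 cm.
That image sits 36.400 cm in front of the second lens, so d_o2 = 36.400 cm.
Second lens: d_i2 = 1/(1/10 - 1/(36.400)) = 13.788 cm.

13.8 cm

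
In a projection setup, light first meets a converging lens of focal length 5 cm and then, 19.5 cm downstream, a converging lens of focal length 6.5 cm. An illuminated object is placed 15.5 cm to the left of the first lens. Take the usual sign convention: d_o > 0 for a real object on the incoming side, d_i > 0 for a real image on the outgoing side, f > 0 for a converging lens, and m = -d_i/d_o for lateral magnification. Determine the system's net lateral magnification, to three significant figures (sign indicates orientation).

0.551

Lens 1: 1/d_i1 = 1/f_1 - 1/d_o1 = 1/5 - 1/15.5 = 0.13548 cm^-1, so d_i1 = 7.381 cm.
m_1 = -(7.381)/15.5 = -0.4762.
The intermediate image is 7.381 cm to the right of lens 1, so d_o2 = L - d_i1 = 19.5 - 7.381 = 12.119 cm.
Lens 2: 1/d_i2 = 1/f_2 - 1/d_o2 = 1/6.5 - 1/(12.119) = 0.07133 cm^-1, so d_i2 = 14.019 cm.
m_2 = -(14.019)/(12.119) = -1.1568.
Overall magnification: m = m_1 m_2 = 0.5508.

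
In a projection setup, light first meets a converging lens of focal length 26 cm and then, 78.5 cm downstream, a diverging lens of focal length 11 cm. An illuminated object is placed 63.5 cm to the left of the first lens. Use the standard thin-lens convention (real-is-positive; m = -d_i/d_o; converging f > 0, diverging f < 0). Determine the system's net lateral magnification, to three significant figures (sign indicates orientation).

Applying the thin-lens equation to the first lens, 1/26 = 1/63.5 + 1/d_i1, which gives d_i1 = 44.027 cm.
Its lateral magnification is m_1 = -d_i1/d_o1 = -(44.027)/63.5 = -0.6933.
Object distance for lens 2: d_o2 = 78.5 - 44.027 = 34.473 cm.
Applying the thin-lens equation again with f_2 = -11 cm and d_o2 = 34.473 cm gives d_i2 = -8.339 cm.
m_2 = -(-8.339)/(34.473) = 0.2419.
Overall magnification: m = m_1 m_2 = -0.1677.

-0.168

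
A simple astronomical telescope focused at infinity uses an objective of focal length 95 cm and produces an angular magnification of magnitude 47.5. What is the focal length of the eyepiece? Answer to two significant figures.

|M| = f_obj/f_eye, so f_eye = f_obj/|M| = 95/47.5 = 2.000 cm.

2.0 cm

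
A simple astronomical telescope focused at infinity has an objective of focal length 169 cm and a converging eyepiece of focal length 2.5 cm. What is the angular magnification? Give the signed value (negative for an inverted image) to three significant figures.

-67.6

M = -f_obj/f_eye = -169/(2.5) = -67.600.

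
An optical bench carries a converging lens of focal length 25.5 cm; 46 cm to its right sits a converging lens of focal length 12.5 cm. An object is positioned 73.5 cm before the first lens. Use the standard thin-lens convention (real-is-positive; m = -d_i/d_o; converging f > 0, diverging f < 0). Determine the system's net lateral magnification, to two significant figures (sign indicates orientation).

First lens: d_i1 = 1/(1/25.5 - 1/73.5) = 39.047 cm.
m_1 = -(39.047)/73.5 = -0.5312.
Object distance for lens 2: d_o2 = 46 - 39.047 = 6.953 cm.
Second lens: d_i2 = 1/(1/12.5 - 1/(6.953)) = -15.669 cm.
m_2 = -(-15.669)/(6.953) = 2.2535.
Total m = m_1 x m_2 = (-0.5312)(2.2535) = -1.1972.

-1.2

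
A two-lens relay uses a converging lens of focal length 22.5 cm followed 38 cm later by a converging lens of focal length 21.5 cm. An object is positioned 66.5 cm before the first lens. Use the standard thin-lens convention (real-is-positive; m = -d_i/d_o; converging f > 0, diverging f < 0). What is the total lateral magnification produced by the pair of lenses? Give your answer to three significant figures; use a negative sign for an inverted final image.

-0.628

First lens: d_i1 = 1/(1/22.5 - 1/66.5) = 34.006 cm.
m_1 = -(34.006)/66.5 = -0.5114.
Object distance for lens 2: d_o2 = 38 - 34.006 = 3.994 cm.
Second lens: d_i2 = 1/(1/21.5 - 1/(3.994)) = -4.906 cm.
m_2 = -(-4.906)/(3.994) = 1.2282.
Total m = m_1 x m_2 = (-0.5114)(1.2282) = -0.6280.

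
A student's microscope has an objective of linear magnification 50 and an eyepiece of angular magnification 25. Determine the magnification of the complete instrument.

1250

The overall magnification of a compound microscope is the product of the objective and eyepiece magnifications:
M = M_obj x M_eye = 50 x 25 = 1250.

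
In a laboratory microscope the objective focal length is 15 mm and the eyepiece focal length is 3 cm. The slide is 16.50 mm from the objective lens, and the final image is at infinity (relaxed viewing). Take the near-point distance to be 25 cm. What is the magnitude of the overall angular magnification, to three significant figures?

Convert to cm: f_obj = 15 mm = 1.5 cm; d_o = 16.50 mm = 1.65 cm.
Objective: 1/d_i = 1/f_obj - 1/d_o = 1/1.5 - 1/1.65 = 0.06061 cm^-1, so d_i = 16.500 cm.
m_obj = -d_i/d_o = -16.500/1.65 = -10.000.
Eyepiece angular magnification (image at infinity): M_eye = D/f_e = 25/3 = 8.333.
Overall M = m_obj x M_eye = (-10.000)(8.333) = -83.33.
|M| = 83.33.

83.3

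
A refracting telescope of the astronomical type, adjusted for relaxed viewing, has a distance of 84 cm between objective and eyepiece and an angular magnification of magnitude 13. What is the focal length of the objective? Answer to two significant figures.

In normal adjustment the tube length equals f_obj + f_eye and |M| = f_obj/f_eye.
So f_obj = 13 f_eye and 13 f_eye + f_eye = 84 cm, giving f_eye = 84/14 = 6.000 cm and f_obj = 78.000 cm.

78 cm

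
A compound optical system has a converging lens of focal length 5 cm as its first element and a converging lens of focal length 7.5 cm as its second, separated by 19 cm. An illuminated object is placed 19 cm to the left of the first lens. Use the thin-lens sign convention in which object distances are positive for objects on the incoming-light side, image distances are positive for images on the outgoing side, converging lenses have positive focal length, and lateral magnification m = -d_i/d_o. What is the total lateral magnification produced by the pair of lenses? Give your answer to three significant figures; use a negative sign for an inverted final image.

0.568

Lens 1: 1/d_i1 = 1/f_1 - 1/d_o1 = 1/5 - 1/19 = 0.14737 cm^-1, so d_i1 = 6.786 cm.
m_1 = -(6.786)/19 = -0.3571.
Object distance for lens 2: d_o2 = 19 - 6.786 = 12.214 cm.
Lens 2: 1/d_i2 = 1/f_2 - 1/d_o2 = 1/7.5 - 1/(12.214) = 0.05146 cm^-1, so d_i2 = 19.432 cm.
m_2 = -(19.432)/(12.214) = -1.5909.
Total m = m_1 x m_2 = (-0.3571)(-1.5909) = 0.5682.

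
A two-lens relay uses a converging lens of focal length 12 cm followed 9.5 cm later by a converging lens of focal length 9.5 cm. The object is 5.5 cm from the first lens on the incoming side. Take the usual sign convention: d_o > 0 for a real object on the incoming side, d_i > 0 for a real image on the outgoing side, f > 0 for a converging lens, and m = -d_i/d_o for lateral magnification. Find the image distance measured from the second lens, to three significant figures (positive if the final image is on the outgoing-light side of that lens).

Lens 1: 1/d_i1 = 1/f_1 - 1/d_o1 = 1/12 - 1/5.5 = -0.09848 cm^-1, so d_i1 = -10.154 cm.
The intermediate image is virtual, 10.154 cm to the left of lens 1, so d_o2 = L - d_i1 = 9.5 - (-10.154) = 19.654 cm.
Lens 2: 1/d_i2 = 1/f_2 - 1/d_o2 = 1/9.5 - 1/(19.654) = 0.05438 cm^-1, so d_i2 = 18.388 cm.

18.4 cm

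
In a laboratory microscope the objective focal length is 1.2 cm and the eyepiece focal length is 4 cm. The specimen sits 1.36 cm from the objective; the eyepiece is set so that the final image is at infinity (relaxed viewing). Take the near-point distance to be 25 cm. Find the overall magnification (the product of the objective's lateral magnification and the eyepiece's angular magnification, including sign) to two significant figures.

Objective: 1/d_i = 1/f_obj - 1/d_o = 1/1.2 - 1/1.36 = 0.09804 cm^-1, so d_i = 10.200 cm.
m_obj = -d_i/d_o = -10.200/1.36 = -7.500.
Eyepiece angular magnification (image at infinity): M_eye = D/f_e = 25/4 = 6.250.
Overall M = m_obj x M_eye = (-7.500)(6.250) = -46.87.

-47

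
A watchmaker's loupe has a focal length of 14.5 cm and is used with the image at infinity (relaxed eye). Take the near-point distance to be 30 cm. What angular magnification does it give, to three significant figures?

M = D/f = 30/14.5 = 2.069.

2.07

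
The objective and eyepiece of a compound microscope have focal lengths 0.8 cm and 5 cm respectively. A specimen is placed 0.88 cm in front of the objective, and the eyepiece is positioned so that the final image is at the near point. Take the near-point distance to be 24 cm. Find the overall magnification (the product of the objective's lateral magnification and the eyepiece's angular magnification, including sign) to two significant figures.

Objective: 1/d_i = 1/f_obj - 1/d_o = 1/0.8 - 1/0.88 = 0.11364 cm^-1, so d_i = 8.800 cm.
m_obj = -d_i/d_o = -8.800/0.88 = -10.000.
Eyepiece angular magnification (image at near point): M_eye = 1 + D/f_e = 1 + 24/5 = 5.800.
Overall M = m_obj x M_eye = (-10.000)(5.800) = -58.00.

-58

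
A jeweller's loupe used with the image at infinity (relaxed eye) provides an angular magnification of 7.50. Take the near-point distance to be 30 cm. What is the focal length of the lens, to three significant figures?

4.00 cm

For the image at infinity, M = D/f.
f = D/M = 30/7.5 = 4.000 cm.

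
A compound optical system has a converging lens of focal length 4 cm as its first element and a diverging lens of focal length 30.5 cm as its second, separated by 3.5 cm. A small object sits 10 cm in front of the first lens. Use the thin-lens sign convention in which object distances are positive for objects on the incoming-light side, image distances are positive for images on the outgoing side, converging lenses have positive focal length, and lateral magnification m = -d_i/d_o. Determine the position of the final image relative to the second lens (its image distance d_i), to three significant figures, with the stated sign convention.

Lens 1: 1/d_i1 = 1/f_1 - 1/d_o1 = 1/4 - 1/10 = 0.15000 cm^-1, so d_i1 = 6.667 cm.
Since 6.667 cm > 3.5 cm, the first image lies past the second lens and serves as a virtual object: d_o2 = L - d_i1 = -3.167 cm.
Lens 2: 1/d_i2 = 1/f_2 - 1/d_o2 = 1/(-30.5) - 1/(-3.167) = 0.28300 cm^-1, so d_i2 = 3.534 cm.

3.53 cm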